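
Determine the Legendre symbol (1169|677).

Reduce the numerator: 1169 ≡ 492 (mod 677), so (1169|677) = (492|677).
Factor out 2: 492 = 2^2·123. Since 677 ≡ 5 (mod 8), (2|677) = -1, and (2|677)^2 = +1. Now have (123|677).
677 ≡ 1 (mod 4), so quadratic reciprocity gives (123|677) = (677|123). Reduce: 677 ≡ 62 (mod 123). Now have (62|123).
Factor out 2: 62 = 2·31. Since 123 ≡ 3 (mod 8), (2|123) = -1. Now have -(31|123).
Both 31 ≡ 3 and 123 ≡ 3 (mod 4), so reciprocity gives (31|123) = -(123|31). Reduce: 123 ≡ 30 (mod 31). Now have (30|31).
Factor out 2: 30 = 2·15. Since 31 ≡ 7 (mod 8), (2|31) = +1. Now have (15|31).
Both 15 ≡ 3 and 31 ≡ 3 (mod 4), so reciprocity gives (15|31) = -(31|15). Reduce: 31 ≡ 1 (mod 15). Now have -(1|15).
(1|15) = 1. Collecting the sign factors: -1.

-1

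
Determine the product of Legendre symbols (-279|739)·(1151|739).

1

By multiplicativity, (-279·1151|739) = (-279|739)·(1151|739).
First factor (-279|739):
(-279|739)
  = (460|739)    [-279 ≡ 460 mod 739]
  = (115|739)    [739 ≡ 3 mod 8 ⇒ (2|739)^2 = +1]
  = -(739|115)    [QR: both ≡ 3 mod 4, sign flips]
  = -(49|115)    [739 ≡ 49 mod 115]
  = -(115|49)    [QR: 49 ≡ 1 mod 4, sign kept]
  = -(17|49)    [115 ≡ 17 mod 49]
  = -(49|17)    [QR: 17 ≡ 1 mod 4, sign kept]
  = -(15|17)    [49 ≡ 15 mod 17]
  = -(17|15)    [QR: 17 ≡ 1 mod 4, sign kept]
  = -(2|15)    [17 ≡ 2 mod 15]
  = -(1|15)    [15 ≡ 7 mod 8 ⇒ (2|15) = +1]
  = -1    [(1|15) = 1]
Second factor (1151|739):
(1151|739)
  = (412|739)    [1151 ≡ 412 mod 739]
  = (103|739)    [739 ≡ 3 mod 8 ⇒ (2|739)^2 = +1]
  = -(739|103)    [QR: both ≡ 3 mod 4, sign flips]
  = -(18|103)    [739 ≡ 18 mod 103]
  = -(9|103)    [103 ≡ 7 mod 8 ⇒ (2|103) = +1]
  = -(103|9)    [QR: 9 ≡ 1 mod 4, sign kept]
  = -(4|9)    [103 ≡ 4 mod 9]
  = -(1|9)    [9 ≡ 1 mod 8 ⇒ (2|9)^2 = +1]
  = -1    [(1|9) = 1]
Product: (-1)·(-1) = 1.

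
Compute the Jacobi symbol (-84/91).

(-84/91)
  = (7/91)    [-84 ≡ 7 mod 91]
  = -(91/7)    [QR: both ≡ 3 mod 4, sign flips]
  = -(0/7)    [91 ≡ 0 mod 7]
  = 0    [numerator 0, gcd > 1]

0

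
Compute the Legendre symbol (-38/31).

-1

(-38/31)
  = -(38/31)    [31 ≡ 3 mod 4 ⇒ (-1/31) = -1]
  = -(7/31)    [38 ≡ 7 mod 31]
  = (31/7)    [QR: both ≡ 3 mod 4, sign flips]
  = (3/7)    [31 ≡ 3 mod 7]
  = -(7/3)    [QR: both ≡ 3 mod 4, sign flips]
  = -(1/3)    [7 ≡ 1 mod 3]
  = -1    [(1/3) = 1]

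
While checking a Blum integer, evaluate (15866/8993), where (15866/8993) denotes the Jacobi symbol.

(15866/8993)
  = (6873/8993)    [15866 ≡ 6873 mod 8993]
  = (8993/6873)    [QR: 6873 ≡ 1 mod 4, sign kept]
  = (2120/6873)    [8993 ≡ 2120 mod 6873]
  = (265/6873)    [6873 ≡ 1 mod 8 ⇒ (2/6873)^3 = +1]
  = (6873/265)    [QR: 265 ≡ 1 mod 4, sign kept]
  = (248/265)    [6873 ≡ 248 mod 265]
  = (31/265)    [265 ≡ 1 mod 8 ⇒ (2/265)^3 = +1]
  = (265/31)    [QR: 265 ≡ 1 mod 4, sign kept]
  = (17/31)    [265 ≡ 17 mod 31]
  = (31/17)    [QR: 17 ≡ 1 mod 4, sign kept]
  = (14/17)    [31 ≡ 14 mod 17]
  = (7/17)    [17 ≡ 1 mod 8 ⇒ (2/17) = +1]
  = (17/7)    [QR: 17 ≡ 1 mod 4, sign kept]
  = (3/7)    [17 ≡ 3 mod 7]
  = -(7/3)    [QR: both ≡ 3 mod 4, sign flips]
  = -(1/3)    [7 ≡ 1 mod 3]
  = -1    [(1/3) = 1]

-1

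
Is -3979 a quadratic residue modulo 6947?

Pull out -1: (-3979/6947) = (-1/6947)·(3979/6947). Since 6947 ≡ 3 (mod 4), (-1/6947) = -1. Now have -(3979/6947).
Both 3979 ≡ 3 and 6947 ≡ 3 (mod 4), so reciprocity gives (3979/6947) = -(6947/3979). Reduce: 6947 ≡ 2968 (mod 3979). Now have (2968/3979).
Factor out 2: 2968 = 2^3·371. Since 3979 ≡ 3 (mod 8), (2/3979) = -1, and (2/3979)^3 = -1. Now have -(371/3979).
Both 371 ≡ 3 and 3979 ≡ 3 (mod 4), so reciprocity gives (371/3979) = -(3979/371). Reduce: 3979 ≡ 269 (mod 371). Now have (269/371).
269 ≡ 1 (mod 4), so quadratic reciprocity gives (269/371) = (371/269). Reduce: 371 ≡ 102 (mod 269). Now have (102/269).
Factor out 2: 102 = 2·51. Since 269 ≡ 5 (mod 8), (2/269) = -1. Now have -(51/269).
269 ≡ 1 (mod 4), so quadratic reciprocity gives (51/269) = (269/51). Reduce: 269 ≡ 14 (mod 51). Now have -(14/51).
Factor out 2: 14 = 2·7. Since 51 ≡ 3 (mod 8), (2/51) = -1. Now have (7/51).
Both 7 ≡ 3 and 51 ≡ 3 (mod 4), so reciprocity gives (7/51) = -(51/7). Reduce: 51 ≡ 2 (mod 7). Now have -(2/7).
Factor out 2: 2 = 2. Since 7 ≡ 7 (mod 8), (2/7) = +1. Now have -(1/7).
(1/7) = 1. Collecting the sign factors: -1.
The Legendre symbol is -1, so x^2 ≡ -3979 (mod 6947) has no solution.

no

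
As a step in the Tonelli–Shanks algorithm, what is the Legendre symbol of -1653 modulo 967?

Pull out -1: (-1653|967) = (-1|967)·(1653|967). Since 967 ≡ 3 (mod 4), (-1|967) = -1. Now have -(1653|967).
Reduce the numerator: 1653 ≡ 686 (mod 967), so (1653|967) = (686|967).
Factor out 2: 686 = 2·343. Since 967 ≡ 7 (mod 8), (2|967) = +1. Now have -(343|967).
Both 343 ≡ 3 and 967 ≡ 3 (mod 4), so reciprocity gives (343|967) = -(967|343). Reduce: 967 ≡ 281 (mod 343). Now have (281|343).
281 ≡ 1 (mod 4), so quadratic reciprocity gives (281|343) = (343|281). Reduce: 343 ≡ 62 (mod 281). Now have (62|281).
Factor out 2: 62 = 2·31. Since 281 ≡ 1 (mod 8), (2|281) = +1. Now have (31|281).
281 ≡ 1 (mod 4), so quadratic reciprocity gives (31|281) = (281|31). Reduce: 281 ≡ 2 (mod 31). Now have (2|31).
Factor out 2: 2 = 2. Since 31 ≡ 7 (mod 8), (2|31) = +1. Now have (1|31).
(1|31) = 1. Collecting the sign factors: 1.

1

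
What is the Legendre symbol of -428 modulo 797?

Reduce the numerator: -428 ≡ 369 (mod 797), so (-428 / 797) = (369 / 797).
369 ≡ 1 (mod 4), so quadratic reciprocity gives (369 / 797) = (797 / 369). Reduce: 797 ≡ 59 (mod 369). Now have (59 / 369).
369 ≡ 1 (mod 4), so quadratic reciprocity gives (59 / 369) = (369 / 59). Reduce: 369 ≡ 15 (mod 59). Now have (15 / 59).
Both 15 ≡ 3 and 59 ≡ 3 (mod 4), so reciprocity gives (15 / 59) = -(59 / 15). Reduce: 59 ≡ 14 (mod 15). Now have -(14 / 15).
Factor out 2: 14 = 2·7. Since 15 ≡ 7 (mod 8), (2 / 15) = +1. Now have -(7 / 15).
Both 7 ≡ 3 and 15 ≡ 3 (mod 4), so reciprocity gives (7 / 15) = -(15 / 7). Reduce: 15 ≡ 1 (mod 7). Now have (1 / 7).
(1 / 7) = 1. Collecting the sign factors: 1.

1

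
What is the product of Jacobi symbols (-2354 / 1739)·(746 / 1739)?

By multiplicativity, (-2354·746 / 1739) = (-2354 / 1739)·(746 / 1739).
First factor (-2354 / 1739):
(-2354 / 1739)
  = -(2354 / 1739)    [1739 ≡ 3 mod 4 ⇒ (-1 / 1739) = -1]
  = -(615 / 1739)    [2354 ≡ 615 mod 1739]
  = (1739 / 615)    [QR: both ≡ 3 mod 4, sign flips]
  = (509 / 615)    [1739 ≡ 509 mod 615]
  = (615 / 509)    [QR: 509 ≡ 1 mod 4, sign kept]
  = (106 / 509)    [615 ≡ 106 mod 509]
  = -(53 / 509)    [509 ≡ 5 mod 8 ⇒ (2 / 509) = -1]
  = -(509 / 53)    [QR: 53 ≡ 1 mod 4, sign kept]
  = -(32 / 53)    [509 ≡ 32 mod 53]
  = (1 / 53)    [53 ≡ 5 mod 8 ⇒ (2 / 53)^5 = -1]
  = 1    [(1 / 53) = 1]
Second factor (746 / 1739):
(746 / 1739)
  = -(373 / 1739)    [1739 ≡ 3 mod 8 ⇒ (2 / 1739) = -1]
  = -(1739 / 373)    [QR: 373 ≡ 1 mod 4, sign kept]
  = -(247 / 373)    [1739 ≡ 247 mod 373]
  = -(373 / 247)    [QR: 373 ≡ 1 mod 4, sign kept]
  = -(126 / 247)    [373 ≡ 126 mod 247]
  = -(63 / 247)    [247 ≡ 7 mod 8 ⇒ (2 / 247) = +1]
  = (247 / 63)    [QR: both ≡ 3 mod 4, sign flips]
  = (58 / 63)    [247 ≡ 58 mod 63]
  = (29 / 63)    [63 ≡ 7 mod 8 ⇒ (2 / 63) = +1]
  = (63 / 29)    [QR: 29 ≡ 1 mod 4, sign kept]
  = (5 / 29)    [63 ≡ 5 mod 29]
  = (29 / 5)    [QR: 5 ≡ 1 mod 4, sign kept]
  = (4 / 5)    [29 ≡ 4 mod 5]
  = (1 / 5)    [5 ≡ 5 mod 8 ⇒ (2 / 5)^2 = +1]
  = 1    [(1 / 5) = 1]
Product: (1)·(1) = 1.

1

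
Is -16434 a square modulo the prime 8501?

Reduce the numerator: -16434 ≡ 568 (mod 8501), so (-16434/8501) = (568/8501).
Factor out 2: 568 = 2^3·71. Since 8501 ≡ 5 (mod 8), (2/8501) = -1, and (2/8501)^3 = -1. Now have -(71/8501).
8501 ≡ 1 (mod 4), so quadratic reciprocity gives (71/8501) = (8501/71). Reduce: 8501 ≡ 52 (mod 71). Now have -(52/71).
Factor out 2: 52 = 2^2·13. Since 71 ≡ 7 (mod 8), (2/71) = +1, and (2/71)^2 = +1. Now have -(13/71).
13 ≡ 1 (mod 4), so quadratic reciprocity gives (13/71) = (71/13). Reduce: 71 ≡ 6 (mod 13). Now have -(6/13).
Factor out 2: 6 = 2·3. Since 13 ≡ 5 (mod 8), (2/13) = -1. Now have (3/13).
13 ≡ 1 (mod 4), so quadratic reciprocity gives (3/13) = (13/3). Reduce: 13 ≡ 1 (mod 3). Now have (1/3).
(1/3) = 1. Collecting the sign factors: 1.
(-16434/8501) = 1, and 8501 is prime, so -16434 is a quadratic residue mod 8501.

yes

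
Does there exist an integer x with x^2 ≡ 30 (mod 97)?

no

Factor out 2: 30 = 2·15. Since 97 ≡ 1 (mod 8), (2|97) = +1. Now have (15|97).
97 ≡ 1 (mod 4), so quadratic reciprocity gives (15|97) = (97|15). Reduce: 97 ≡ 7 (mod 15). Now have (7|15).
Both 7 ≡ 3 and 15 ≡ 3 (mod 4), so reciprocity gives (7|15) = -(15|7). Reduce: 15 ≡ 1 (mod 7). Now have -(1|7).
(1|7) = 1. Collecting the sign factors: -1.
(30|97) = -1, and 97 is prime, so 30 is not a quadratic residue mod 97.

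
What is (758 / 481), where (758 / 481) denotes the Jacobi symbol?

-1

Reduce the numerator: 758 ≡ 277 (mod 481), so (758 / 481) = (277 / 481).
277 ≡ 1 (mod 4), so quadratic reciprocity gives (277 / 481) = (481 / 277). Reduce: 481 ≡ 204 (mod 277). Now have (204 / 277).
Factor out 2: 204 = 2^2·51. Since 277 ≡ 5 (mod 8), (2 / 277) = -1, and (2 / 277)^2 = +1. Now have (51 / 277).
277 ≡ 1 (mod 4), so quadratic reciprocity gives (51 / 277) = (277 / 51). Reduce: 277 ≡ 22 (mod 51). Now have (22 / 51).
Factor out 2: 22 = 2·11. Since 51 ≡ 3 (mod 8), (2 / 51) = -1. Now have -(11 / 51).
Both 11 ≡ 3 and 51 ≡ 3 (mod 4), so reciprocity gives (11 / 51) = -(51 / 11). Reduce: 51 ≡ 7 (mod 11). Now have (7 / 11).
Both 7 ≡ 3 and 11 ≡ 3 (mod 4), so reciprocity gives (7 / 11) = -(11 / 7). Reduce: 11 ≡ 4 (mod 7). Now have -(4 / 7).
Factor out 2: 4 = 2^2. Since 7 ≡ 7 (mod 8), (2 / 7) = +1, and (2 / 7)^2 = +1. Now have -(1 / 7).
(1 / 7) = 1. Collecting the sign factors: -1.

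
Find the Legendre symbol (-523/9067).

Reduce the numerator: -523 ≡ 8544 (mod 9067), so (-523/9067) = (8544/9067).
Factor out 2: 8544 = 2^5·267. Since 9067 ≡ 3 (mod 8), (2/9067) = -1, and (2/9067)^5 = -1. Now have -(267/9067).
Both 267 ≡ 3 and 9067 ≡ 3 (mod 4), so reciprocity gives (267/9067) = -(9067/267). Reduce: 9067 ≡ 256 (mod 267). Now have (256/267).
Factor out 2: 256 = 2^8. Since 267 ≡ 3 (mod 8), (2/267) = -1, and (2/267)^8 = +1. Now have (1/267).
(1/267) = 1. Collecting the sign factors: 1.

1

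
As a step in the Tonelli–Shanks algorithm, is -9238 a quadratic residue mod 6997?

yes

(-9238|6997)
  = (4756|6997)    [-9238 ≡ 4756 mod 6997]
  = (1189|6997)    [6997 ≡ 5 mod 8 ⇒ (2|6997)^2 = +1]
  = (6997|1189)    [QR: 1189 ≡ 1 mod 4, sign kept]
  = (1052|1189)    [6997 ≡ 1052 mod 1189]
  = (263|1189)    [1189 ≡ 5 mod 8 ⇒ (2|1189)^2 = +1]
  = (1189|263)    [QR: 1189 ≡ 1 mod 4, sign kept]
  = (137|263)    [1189 ≡ 137 mod 263]
  = (263|137)    [QR: 137 ≡ 1 mod 4, sign kept]
  = (126|137)    [263 ≡ 126 mod 137]
  = (63|137)    [137 ≡ 1 mod 8 ⇒ (2|137) = +1]
  = (137|63)    [QR: 137 ≡ 1 mod 4, sign kept]
  = (11|63)    [137 ≡ 11 mod 63]
  = -(63|11)    [QR: both ≡ 3 mod 4, sign flips]
  = -(8|11)    [63 ≡ 8 mod 11]
  = (1|11)    [11 ≡ 3 mod 8 ⇒ (2|11)^3 = -1]
  = 1    [(1|11) = 1]
(-9238|6997) = 1, and 6997 is prime, so -9238 is a quadratic residue mod 6997.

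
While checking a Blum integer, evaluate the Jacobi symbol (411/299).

1

(411/299)
  = (112/299)    [411 ≡ 112 mod 299]
  = (7/299)    [299 ≡ 3 mod 8 ⇒ (2/299)^4 = +1]
  = -(299/7)    [QR: both ≡ 3 mod 4, sign flips]
  = -(5/7)    [299 ≡ 5 mod 7]
  = -(7/5)    [QR: 5 ≡ 1 mod 4, sign kept]
  = -(2/5)    [7 ≡ 2 mod 5]
  = (1/5)    [5 ≡ 5 mod 8 ⇒ (2/5) = -1]
  = 1    [(1/5) = 1]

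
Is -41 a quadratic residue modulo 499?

Reduce the numerator: -41 ≡ 458 (mod 499), so (-41|499) = (458|499).
Factor out 2: 458 = 2·229. Since 499 ≡ 3 (mod 8), (2|499) = -1. Now have -(229|499).
229 ≡ 1 (mod 4), so quadratic reciprocity gives (229|499) = (499|229). Reduce: 499 ≡ 41 (mod 229). Now have -(41|229).
41 ≡ 1 (mod 4), so quadratic reciprocity gives (41|229) = (229|41). Reduce: 229 ≡ 24 (mod 41). Now have -(24|41).
Factor out 2: 24 = 2^3·3. Since 41 ≡ 1 (mod 8), (2|41) = +1, and (2|41)^3 = +1. Now have -(3|41).
41 ≡ 1 (mod 4), so quadratic reciprocity gives (3|41) = (41|3). Reduce: 41 ≡ 2 (mod 3). Now have -(2|3).
Factor out 2: 2 = 2. Since 3 ≡ 3 (mod 8), (2|3) = -1. Now have (1|3).
(1|3) = 1. Collecting the sign factors: 1.
The Legendre symbol is 1, so x^2 ≡ -41 (mod 499) has solution.

yes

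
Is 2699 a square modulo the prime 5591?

no

(2699/5591)
  = -(5591/2699)    [QR: both ≡ 3 mod 4, sign flips]
  = -(193/2699)    [5591 ≡ 193 mod 2699]
  = -(2699/193)    [QR: 193 ≡ 1 mod 4, sign kept]
  = -(190/193)    [2699 ≡ 190 mod 193]
  = -(95/193)    [193 ≡ 1 mod 8 ⇒ (2/193) = +1]
  = -(193/95)    [QR: 193 ≡ 1 mod 4, sign kept]
  = -(3/95)    [193 ≡ 3 mod 95]
  = (95/3)    [QR: both ≡ 3 mod 4, sign flips]
  = (2/3)    [95 ≡ 2 mod 3]
  = -(1/3)    [3 ≡ 3 mod 8 ⇒ (2/3) = -1]
  = -1    [(1/3) = 1]
(2699/5591) = -1, and 5591 is prime, so 2699 is not a quadratic residue mod 5591.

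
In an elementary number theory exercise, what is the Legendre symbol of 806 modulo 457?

1

(806/457)
  = (349/457)    [806 ≡ 349 mod 457]
  = (457/349)    [QR: 349 ≡ 1 mod 4, sign kept]
  = (108/349)    [457 ≡ 108 mod 349]
  = (27/349)    [349 ≡ 5 mod 8 ⇒ (2/349)^2 = +1]
  = (349/27)    [QR: 349 ≡ 1 mod 4, sign kept]
  = (25/27)    [349 ≡ 25 mod 27]
  = (27/25)    [QR: 25 ≡ 1 mod 4, sign kept]
  = (2/25)    [27 ≡ 2 mod 25]
  = (1/25)    [25 ≡ 1 mod 8 ⇒ (2/25) = +1]
  = 1    [(1/25) = 1]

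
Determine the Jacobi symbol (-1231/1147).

1

(-1231/1147)
  = -(1231/1147)    [1147 ≡ 3 mod 4 ⇒ (-1/1147) = -1]
  = -(84/1147)    [1231 ≡ 84 mod 1147]
  = -(21/1147)    [1147 ≡ 3 mod 8 ⇒ (2/1147)^2 = +1]
  = -(1147/21)    [QR: 21 ≡ 1 mod 4, sign kept]
  = -(13/21)    [1147 ≡ 13 mod 21]
  = -(21/13)    [QR: 13 ≡ 1 mod 4, sign kept]
  = -(8/13)    [21 ≡ 8 mod 13]
  = (1/13)    [13 ≡ 5 mod 8 ⇒ (2/13)^3 = -1]
  = 1    [(1/13) = 1]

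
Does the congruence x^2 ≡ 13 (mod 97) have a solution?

no

(13/97)
  = (97/13)    [QR: 13 ≡ 1 mod 4, sign kept]
  = (6/13)    [97 ≡ 6 mod 13]
  = -(3/13)    [13 ≡ 5 mod 8 ⇒ (2/13) = -1]
  = -(13/3)    [QR: 13 ≡ 1 mod 4, sign kept]
  = -(1/3)    [13 ≡ 1 mod 3]
  = -1    [(1/3) = 1]
(13/97) = -1, and 97 is prime, so 13 is not a quadratic residue mod 97.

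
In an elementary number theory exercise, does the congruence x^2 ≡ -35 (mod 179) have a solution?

yes

(-35/179)
  = (144/179)    [-35 ≡ 144 mod 179]
  = (9/179)    [179 ≡ 3 mod 8 ⇒ (2/179)^4 = +1]
  = (179/9)    [QR: 9 ≡ 1 mod 4, sign kept]
  = (8/9)    [179 ≡ 8 mod 9]
  = (1/9)    [9 ≡ 1 mod 8 ⇒ (2/9)^3 = +1]
  = 1    [(1/9) = 1]
The Legendre symbol is 1, so x^2 ≡ -35 (mod 179) has solution.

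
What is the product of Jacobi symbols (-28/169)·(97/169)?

By multiplicativity, (-28·97/169) = (-28/169)·(97/169).
First factor (-28/169):
Reduce the numerator: -28 ≡ 141 (mod 169), so (-28/169) = (141/169).
141 ≡ 1 (mod 4), so quadratic reciprocity gives (141/169) = (169/141). Reduce: 169 ≡ 28 (mod 141). Now have (28/141).
Factor out 2: 28 = 2^2·7. Since 141 ≡ 5 (mod 8), (2/141) = -1, and (2/141)^2 = +1. Now have (7/141).
141 ≡ 1 (mod 4), so quadratic reciprocity gives (7/141) = (141/7). Reduce: 141 ≡ 1 (mod 7). Now have (1/7).
(1/7) = 1. Collecting the sign factors: 1.
Second factor (97/169):
97 ≡ 1 (mod 4), so quadratic reciprocity gives (97/169) = (169/97). Reduce: 169 ≡ 72 (mod 97). Now have (72/97).
Factor out 2: 72 = 2^3·9. Since 97 ≡ 1 (mod 8), (2/97) = +1, and (2/97)^3 = +1. Now have (9/97).
9 ≡ 1 (mod 4), so quadratic reciprocity gives (9/97) = (97/9). Reduce: 97 ≡ 7 (mod 9). Now have (7/9).
9 ≡ 1 (mod 4), so quadratic reciprocity gives (7/9) = (9/7). Reduce: 9 ≡ 2 (mod 7). Now have (2/7).
Factor out 2: 2 = 2. Since 7 ≡ 7 (mod 8), (2/7) = +1. Now have (1/7).
(1/7) = 1. Collecting the sign factors: 1.
Product: (1)·(1) = 1.

1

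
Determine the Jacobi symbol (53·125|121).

1

By multiplicativity, (53·125|121) = (53|121)·(125|121).
First factor (53|121):
53 ≡ 1 (mod 4), so quadratic reciprocity gives (53|121) = (121|53). Reduce: 121 ≡ 15 (mod 53). Now have (15|53).
53 ≡ 1 (mod 4), so quadratic reciprocity gives (15|53) = (53|15). Reduce: 53 ≡ 8 (mod 15). Now have (8|15).
Factor out 2: 8 = 2^3. Since 15 ≡ 7 (mod 8), (2|15) = +1, and (2|15)^3 = +1. Now have (1|15).
(1|15) = 1. Collecting the sign factors: 1.
Second factor (125|121):
Reduce the numerator: 125 ≡ 4 (mod 121), so (125|121) = (4|121).
Factor out 2: 4 = 2^2. Since 121 ≡ 1 (mod 8), (2|121) = +1, and (2|121)^2 = +1. Now have (1|121).
(1|121) = 1. Collecting the sign factors: 1.
Product: (1)·(1) = 1.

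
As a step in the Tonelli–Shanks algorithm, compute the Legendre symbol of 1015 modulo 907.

(1015/907)
  = (108/907)    [1015 ≡ 108 mod 907]
  = (27/907)    [907 ≡ 3 mod 8 ⇒ (2/907)^2 = +1]
  = -(907/27)    [QR: both ≡ 3 mod 4, sign flips]
  = -(16/27)    [907 ≡ 16 mod 27]
  = -(1/27)    [27 ≡ 3 mod 8 ⇒ (2/27)^4 = +1]
  = -1    [(1/27) = 1]

-1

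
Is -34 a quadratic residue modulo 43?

yes

(-34/43)
  = -(34/43)    [43 ≡ 3 mod 4 ⇒ (-1/43) = -1]
  = (17/43)    [43 ≡ 3 mod 8 ⇒ (2/43) = -1]
  = (43/17)    [QR: 17 ≡ 1 mod 4, sign kept]
  = (9/17)    [43 ≡ 9 mod 17]
  = (17/9)    [QR: 9 ≡ 1 mod 4, sign kept]
  = (8/9)    [17 ≡ 8 mod 9]
  = (1/9)    [9 ≡ 1 mod 8 ⇒ (2/9)^3 = +1]
  = 1    [(1/9) = 1]
(-34/43) = 1, and 43 is prime, so -34 is a quadratic residue mod 43.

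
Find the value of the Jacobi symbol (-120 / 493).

1

Reduce the numerator: -120 ≡ 373 (mod 493), so (-120 / 493) = (373 / 493).
373 ≡ 1 (mod 4), so quadratic reciprocity gives (373 / 493) = (493 / 373). Reduce: 493 ≡ 120 (mod 373). Now have (120 / 373).
Factor out 2: 120 = 2^3·15. Since 373 ≡ 5 (mod 8), (2 / 373) = -1, and (2 / 373)^3 = -1. Now have -(15 / 373).
373 ≡ 1 (mod 4), so quadratic reciprocity gives (15 / 373) = (373 / 15). Reduce: 373 ≡ 13 (mod 15). Now have -(13 / 15).
13 ≡ 1 (mod 4), so quadratic reciprocity gives (13 / 15) = (15 / 13). Reduce: 15 ≡ 2 (mod 13). Now have -(2 / 13).
Factor out 2: 2 = 2. Since 13 ≡ 5 (mod 8), (2 / 13) = -1. Now have (1 / 13).
(1 / 13) = 1. Collecting the sign factors: 1.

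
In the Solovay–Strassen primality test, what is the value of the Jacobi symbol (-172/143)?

1

Reduce the numerator: -172 ≡ 114 (mod 143), so (-172/143) = (114/143).
Factor out 2: 114 = 2·57. Since 143 ≡ 7 (mod 8), (2/143) = +1. Now have (57/143).
57 ≡ 1 (mod 4), so quadratic reciprocity gives (57/143) = (143/57). Reduce: 143 ≡ 29 (mod 57). Now have (29/57).
29 ≡ 1 (mod 4), so quadratic reciprocity gives (29/57) = (57/29). Reduce: 57 ≡ 28 (mod 29). Now have (28/29).
Factor out 2: 28 = 2^2·7. Since 29 ≡ 5 (mod 8), (2/29) = -1, and (2/29)^2 = +1. Now have (7/29).
29 ≡ 1 (mod 4), so quadratic reciprocity gives (7/29) = (29/7). Reduce: 29 ≡ 1 (mod 7). Now have (1/7).
(1/7) = 1. Collecting the sign factors: 1.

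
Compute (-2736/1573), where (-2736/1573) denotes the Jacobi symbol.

Pull out -1: (-2736/1573) = (-1/1573)·(2736/1573). Since 1573 ≡ 1 (mod 4), (-1/1573) = +1. Now have (2736/1573).
Reduce the numerator: 2736 ≡ 1163 (mod 1573), so (2736/1573) = (1163/1573).
1573 ≡ 1 (mod 4), so quadratic reciprocity gives (1163/1573) = (1573/1163). Reduce: 1573 ≡ 410 (mod 1163). Now have (410/1163).
Factor out 2: 410 = 2·205. Since 1163 ≡ 3 (mod 8), (2/1163) = -1. Now have -(205/1163).
205 ≡ 1 (mod 4), so quadratic reciprocity gives (205/1163) = (1163/205). Reduce: 1163 ≡ 138 (mod 205). Now have -(138/205).
Factor out 2: 138 = 2·69. Since 205 ≡ 5 (mod 8), (2/205) = -1. Now have (69/205).
69 ≡ 1 (mod 4), so quadratic reciprocity gives (69/205) = (205/69). Reduce: 205 ≡ 67 (mod 69). Now have (67/69).
69 ≡ 1 (mod 4), so quadratic reciprocity gives (67/69) = (69/67). Reduce: 69 ≡ 2 (mod 67). Now have (2/67).
Factor out 2: 2 = 2. Since 67 ≡ 3 (mod 8), (2/67) = -1. Now have -(1/67).
(1/67) = 1. Collecting the sign factors: -1.

-1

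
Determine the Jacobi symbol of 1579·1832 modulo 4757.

1

By multiplicativity, (1579·1832 / 4757) = (1579 / 4757)·(1832 / 4757).
First factor (1579 / 4757):
4757 ≡ 1 (mod 4), so quadratic reciprocity gives (1579 / 4757) = (4757 / 1579). Reduce: 4757 ≡ 20 (mod 1579). Now have (20 / 1579).
Factor out 2: 20 = 2^2·5. Since 1579 ≡ 3 (mod 8), (2 / 1579) = -1, and (2 / 1579)^2 = +1. Now have (5 / 1579).
5 ≡ 1 (mod 4), so quadratic reciprocity gives (5 / 1579) = (1579 / 5). Reduce: 1579 ≡ 4 (mod 5). Now have (4 / 5).
Factor out 2: 4 = 2^2. Since 5 ≡ 5 (mod 8), (2 / 5) = -1, and (2 / 5)^2 = +1. Now have (1 / 5).
(1 / 5) = 1. Collecting the sign factors: 1.
Second factor (1832 / 4757):
Factor out 2: 1832 = 2^3·229. Since 4757 ≡ 5 (mod 8), (2 / 4757) = -1, and (2 / 4757)^3 = -1. Now have -(229 / 4757).
229 ≡ 1 (mod 4), so quadratic reciprocity gives (229 / 4757) = (4757 / 229). Reduce: 4757 ≡ 177 (mod 229). Now have -(177 / 229).
177 ≡ 1 (mod 4), so quadratic reciprocity gives (177 / 229) = (229 / 177). Reduce: 229 ≡ 52 (mod 177). Now have -(52 / 177).
Factor out 2: 52 = 2^2·13. Since 177 ≡ 1 (mod 8), (2 / 177) = +1, and (2 / 177)^2 = +1. Now have -(13 / 177).
13 ≡ 1 (mod 4), so quadratic reciprocity gives (13 / 177) = (177 / 13). Reduce: 177 ≡ 8 (mod 13). Now have -(8 / 13).
Factor out 2: 8 = 2^3. Since 13 ≡ 5 (mod 8), (2 / 13) = -1, and (2 / 13)^3 = -1. Now have (1 / 13).
(1 / 13) = 1. Collecting the sign factors: 1.
Product: (1)·(1) = 1.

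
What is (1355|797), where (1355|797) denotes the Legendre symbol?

1

Reduce the numerator: 1355 ≡ 558 (mod 797), so (1355|797) = (558|797).
Factor out 2: 558 = 2·279. Since 797 ≡ 5 (mod 8), (2|797) = -1. Now have -(279|797).
797 ≡ 1 (mod 4), so quadratic reciprocity gives (279|797) = (797|279). Reduce: 797 ≡ 239 (mod 279). Now have -(239|279).
Both 239 ≡ 3 and 279 ≡ 3 (mod 4), so reciprocity gives (239|279) = -(279|239). Reduce: 279 ≡ 40 (mod 239). Now have (40|239).
Factor out 2: 40 = 2^3·5. Since 239 ≡ 7 (mod 8), (2|239) = +1, and (2|239)^3 = +1. Now have (5|239).
5 ≡ 1 (mod 4), so quadratic reciprocity gives (5|239) = (239|5). Reduce: 239 ≡ 4 (mod 5). Now have (4|5).
Factor out 2: 4 = 2^2. Since 5 ≡ 5 (mod 8), (2|5) = -1, and (2|5)^2 = +1. Now have (1|5).
(1|5) = 1. Collecting the sign factors: 1.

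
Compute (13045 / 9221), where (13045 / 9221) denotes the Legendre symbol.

-1

(13045 / 9221)
  = (3824 / 9221)    [13045 ≡ 3824 mod 9221]
  = (239 / 9221)    [9221 ≡ 5 mod 8 ⇒ (2 / 9221)^4 = +1]
  = (9221 / 239)    [QR: 9221 ≡ 1 mod 4, sign kept]
  = (139 / 239)    [9221 ≡ 139 mod 239]
  = -(239 / 139)    [QR: both ≡ 3 mod 4, sign flips]
  = -(100 / 139)    [239 ≡ 100 mod 139]
  = -(25 / 139)    [139 ≡ 3 mod 8 ⇒ (2 / 139)^2 = +1]
  = -(139 / 25)    [QR: 25 ≡ 1 mod 4, sign kept]
  = -(14 / 25)    [139 ≡ 14 mod 25]
  = -(7 / 25)    [25 ≡ 1 mod 8 ⇒ (2 / 25) = +1]
  = -(25 / 7)    [QR: 25 ≡ 1 mod 4, sign kept]
  = -(4 / 7)    [25 ≡ 4 mod 7]
  = -(1 / 7)    [7 ≡ 7 mod 8 ⇒ (2 / 7)^2 = +1]
  = -1    [(1 / 7) = 1]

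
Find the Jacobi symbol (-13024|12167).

(-13024|12167)
  = (11310|12167)    [-13024 ≡ 11310 mod 12167]
  = (5655|12167)    [12167 ≡ 7 mod 8 ⇒ (2|12167) = +1]
  = -(12167|5655)    [QR: both ≡ 3 mod 4, sign flips]
  = -(857|5655)    [12167 ≡ 857 mod 5655]
  = -(5655|857)    [QR: 857 ≡ 1 mod 4, sign kept]
  = -(513|857)    [5655 ≡ 513 mod 857]
  = -(857|513)    [QR: 513 ≡ 1 mod 4, sign kept]
  = -(344|513)    [857 ≡ 344 mod 513]
  = -(43|513)    [513 ≡ 1 mod 8 ⇒ (2|513)^3 = +1]
  = -(513|43)    [QR: 513 ≡ 1 mod 4, sign kept]
  = -(40|43)    [513 ≡ 40 mod 43]
  = (5|43)    [43 ≡ 3 mod 8 ⇒ (2|43)^3 = -1]
  = (43|5)    [QR: 5 ≡ 1 mod 4, sign kept]
  = (3|5)    [43 ≡ 3 mod 5]
  = (5|3)    [QR: 5 ≡ 1 mod 4, sign kept]
  = (2|3)    [5 ≡ 2 mod 3]
  = -(1|3)    [3 ≡ 3 mod 8 ⇒ (2|3) = -1]
  = -1    [(1|3) = 1]

-1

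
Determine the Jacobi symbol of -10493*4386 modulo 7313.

By multiplicativity, (-10493·4386 / 7313) = (-10493 / 7313)·(4386 / 7313).
First factor (-10493 / 7313):
Pull out -1: (-10493 / 7313) = (-1 / 7313)·(10493 / 7313). Since 7313 ≡ 1 (mod 4), (-1 / 7313) = +1. Now have (10493 / 7313).
Reduce the numerator: 10493 ≡ 3180 (mod 7313), so (10493 / 7313) = (3180 / 7313).
Factor out 2: 3180 = 2^2·795. Since 7313 ≡ 1 (mod 8), (2 / 7313) = +1, and (2 / 7313)^2 = +1. Now have (795 / 7313).
7313 ≡ 1 (mod 4), so quadratic reciprocity gives (795 / 7313) = (7313 / 795). Reduce: 7313 ≡ 158 (mod 795). Now have (158 / 795).
Factor out 2: 158 = 2·79. Since 795 ≡ 3 (mod 8), (2 / 795) = -1. Now have -(79 / 795).
Both 79 ≡ 3 and 795 ≡ 3 (mod 4), so reciprocity gives (79 / 795) = -(795 / 79). Reduce: 795 ≡ 5 (mod 79). Now have (5 / 79).
5 ≡ 1 (mod 4), so quadratic reciprocity gives (5 / 79) = (79 / 5). Reduce: 79 ≡ 4 (mod 5). Now have (4 / 5).
Factor out 2: 4 = 2^2. Since 5 ≡ 5 (mod 8), (2 / 5) = -1, and (2 / 5)^2 = +1. Now have (1 / 5).
(1 / 5) = 1. Collecting the sign factors: 1.
Second factor (4386 / 7313):
Factor out 2: 4386 = 2·2193. Since 7313 ≡ 1 (mod 8), (2 / 7313) = +1. Now have (2193 / 7313).
2193 ≡ 1 (mod 4), so quadratic reciprocity gives (2193 / 7313) = (7313 / 2193). Reduce: 7313 ≡ 734 (mod 2193). Now have (734 / 2193).
Factor out 2: 734 = 2·367. Since 2193 ≡ 1 (mod 8), (2 / 2193) = +1. Now have (367 / 2193).
2193 ≡ 1 (mod 4), so quadratic reciprocity gives (367 / 2193) = (2193 / 367). Reduce: 2193 ≡ 358 (mod 367). Now have (358 / 367).
Factor out 2: 358 = 2·179. Since 367 ≡ 7 (mod 8), (2 / 367) = +1. Now have (179 / 367).
Both 179 ≡ 3 and 367 ≡ 3 (mod 4), so reciprocity gives (179 / 367) = -(367 / 179). Reduce: 367 ≡ 9 (mod 179). Now have -(9 / 179).
9 ≡ 1 (mod 4), so quadratic reciprocity gives (9 / 179) = (179 / 9). Reduce: 179 ≡ 8 (mod 9). Now have -(8 / 9).
Factor out 2: 8 = 2^3. Since 9 ≡ 1 (mod 8), (2 / 9) = +1, and (2 / 9)^3 = +1. Now have -(1 / 9).
(1 / 9) = 1. Collecting the sign factors: -1.
Product: (1)·(-1) = -1.

-1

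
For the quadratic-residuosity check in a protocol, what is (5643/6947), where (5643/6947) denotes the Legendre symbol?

1

Both 5643 ≡ 3 and 6947 ≡ 3 (mod 4), so reciprocity gives (5643/6947) = -(6947/5643). Reduce: 6947 ≡ 1304 (mod 5643). Now have -(1304/5643).
Factor out 2: 1304 = 2^3·163. Since 5643 ≡ 3 (mod 8), (2/5643) = -1, and (2/5643)^3 = -1. Now have (163/5643).
Both 163 ≡ 3 and 5643 ≡ 3 (mod 4), so reciprocity gives (163/5643) = -(5643/163). Reduce: 5643 ≡ 101 (mod 163). Now have -(101/163).
101 ≡ 1 (mod 4), so quadratic reciprocity gives (101/163) = (163/101). Reduce: 163 ≡ 62 (mod 101). Now have -(62/101).
Factor out 2: 62 = 2·31. Since 101 ≡ 5 (mod 8), (2/101) = -1. Now have (31/101).
101 ≡ 1 (mod 4), so quadratic reciprocity gives (31/101) = (101/31). Reduce: 101 ≡ 8 (mod 31). Now have (8/31).
Factor out 2: 8 = 2^3. Since 31 ≡ 7 (mod 8), (2/31) = +1, and (2/31)^3 = +1. Now have (1/31).
(1/31) = 1. Collecting the sign factors: 1.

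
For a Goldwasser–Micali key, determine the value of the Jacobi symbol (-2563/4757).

-1

Reduce the numerator: -2563 ≡ 2194 (mod 4757), so (-2563/4757) = (2194/4757).
Factor out 2: 2194 = 2·1097. Since 4757 ≡ 5 (mod 8), (2/4757) = -1. Now have -(1097/4757).
1097 ≡ 1 (mod 4), so quadratic reciprocity gives (1097/4757) = (4757/1097). Reduce: 4757 ≡ 369 (mod 1097). Now have -(369/1097).
369 ≡ 1 (mod 4), so quadratic reciprocity gives (369/1097) = (1097/369). Reduce: 1097 ≡ 359 (mod 369). Now have -(359/369).
369 ≡ 1 (mod 4), so quadratic reciprocity gives (359/369) = (369/359). Reduce: 369 ≡ 10 (mod 359). Now have -(10/359).
Factor out 2: 10 = 2·5. Since 359 ≡ 7 (mod 8), (2/359) = +1. Now have -(5/359).
5 ≡ 1 (mod 4), so quadratic reciprocity gives (5/359) = (359/5). Reduce: 359 ≡ 4 (mod 5). Now have -(4/5).
Factor out 2: 4 = 2^2. Since 5 ≡ 5 (mod 8), (2/5) = -1, and (2/5)^2 = +1. Now have -(1/5).
(1/5) = 1. Collecting the sign factors: -1.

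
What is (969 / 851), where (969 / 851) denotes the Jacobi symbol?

1

Reduce the numerator: 969 ≡ 118 (mod 851), so (969 / 851) = (118 / 851).
Factor out 2: 118 = 2·59. Since 851 ≡ 3 (mod 8), (2 / 851) = -1. Now have -(59 / 851).
Both 59 ≡ 3 and 851 ≡ 3 (mod 4), so reciprocity gives (59 / 851) = -(851 / 59). Reduce: 851 ≡ 25 (mod 59). Now have (25 / 59).
25 ≡ 1 (mod 4), so quadratic reciprocity gives (25 / 59) = (59 / 25). Reduce: 59 ≡ 9 (mod 25). Now have (9 / 25).
9 ≡ 1 (mod 4), so quadratic reciprocity gives (9 / 25) = (25 / 9). Reduce: 25 ≡ 7 (mod 9). Now have (7 / 9).
9 ≡ 1 (mod 4), so quadratic reciprocity gives (7 / 9) = (9 / 7). Reduce: 9 ≡ 2 (mod 7). Now have (2 / 7).
Factor out 2: 2 = 2. Since 7 ≡ 7 (mod 8), (2 / 7) = +1. Now have (1 / 7).
(1 / 7) = 1. Collecting the sign factors: 1.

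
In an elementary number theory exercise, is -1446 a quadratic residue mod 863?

yes

(-1446/863)
  = -(1446/863)    [863 ≡ 3 mod 4 ⇒ (-1/863) = -1]
  = -(583/863)    [1446 ≡ 583 mod 863]
  = (863/583)    [QR: both ≡ 3 mod 4, sign flips]
  = (280/583)    [863 ≡ 280 mod 583]
  = (35/583)    [583 ≡ 7 mod 8 ⇒ (2/583)^3 = +1]
  = -(583/35)    [QR: both ≡ 3 mod 4, sign flips]
  = -(23/35)    [583 ≡ 23 mod 35]
  = (35/23)    [QR: both ≡ 3 mod 4, sign flips]
  = (12/23)    [35 ≡ 12 mod 23]
  = (3/23)    [23 ≡ 7 mod 8 ⇒ (2/23)^2 = +1]
  = -(23/3)    [QR: both ≡ 3 mod 4, sign flips]
  = -(2/3)    [23 ≡ 2 mod 3]
  = (1/3)    [3 ≡ 3 mod 8 ⇒ (2/3) = -1]
  = 1    [(1/3) = 1]
(-1446/863) = 1, and 863 is prime, so -1446 is a quadratic residue mod 863.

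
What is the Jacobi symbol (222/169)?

Reduce the numerator: 222 ≡ 53 (mod 169), so (222/169) = (53/169).
53 ≡ 1 (mod 4), so quadratic reciprocity gives (53/169) = (169/53). Reduce: 169 ≡ 10 (mod 53). Now have (10/53).
Factor out 2: 10 = 2·5. Since 53 ≡ 5 (mod 8), (2/53) = -1. Now have -(5/53).
5 ≡ 1 (mod 4), so quadratic reciprocity gives (5/53) = (53/5). Reduce: 53 ≡ 3 (mod 5). Now have -(3/5).
5 ≡ 1 (mod 4), so quadratic reciprocity gives (3/5) = (5/3). Reduce: 5 ≡ 2 (mod 3). Now have -(2/3).
Factor out 2: 2 = 2. Since 3 ≡ 3 (mod 8), (2/3) = -1. Now have (1/3).
(1/3) = 1. Collecting the sign factors: 1.

1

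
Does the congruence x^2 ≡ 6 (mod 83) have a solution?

Factor out 2: 6 = 2·3. Since 83 ≡ 3 (mod 8), (2|83) = -1. Now have -(3|83).
Both 3 ≡ 3 and 83 ≡ 3 (mod 4), so reciprocity gives (3|83) = -(83|3). Reduce: 83 ≡ 2 (mod 3). Now have (2|3).
Factor out 2: 2 = 2. Since 3 ≡ 3 (mod 8), (2|3) = -1. Now have -(1|3).
(1|3) = 1. Collecting the sign factors: -1.
(6|83) = -1, and 83 is prime, so 6 is not a quadratic residue mod 83.

no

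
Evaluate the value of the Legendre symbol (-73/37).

(-73/37)
  = (73/37)    [37 ≡ 1 mod 4 ⇒ (-1/37) = +1]
  = (36/37)    [73 ≡ 36 mod 37]
  = (9/37)    [37 ≡ 5 mod 8 ⇒ (2/37)^2 = +1]
  = (37/9)    [QR: 9 ≡ 1 mod 4, sign kept]
  = (1/9)    [37 ≡ 1 mod 9]
  = 1    [(1/9) = 1]

1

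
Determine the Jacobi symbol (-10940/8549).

1

Reduce the numerator: -10940 ≡ 6158 (mod 8549), so (-10940/8549) = (6158/8549).
Factor out 2: 6158 = 2·3079. Since 8549 ≡ 5 (mod 8), (2/8549) = -1. Now have -(3079/8549).
8549 ≡ 1 (mod 4), so quadratic reciprocity gives (3079/8549) = (8549/3079). Reduce: 8549 ≡ 2391 (mod 3079). Now have -(2391/3079).
Both 2391 ≡ 3 and 3079 ≡ 3 (mod 4), so reciprocity gives (2391/3079) = -(3079/2391). Reduce: 3079 ≡ 688 (mod 2391). Now have (688/2391).
Factor out 2: 688 = 2^4·43. Since 2391 ≡ 7 (mod 8), (2/2391) = +1, and (2/2391)^4 = +1. Now have (43/2391).
Both 43 ≡ 3 and 2391 ≡ 3 (mod 4), so reciprocity gives (43/2391) = -(2391/43). Reduce: 2391 ≡ 26 (mod 43). Now have -(26/43).
Factor out 2: 26 = 2·13. Since 43 ≡ 3 (mod 8), (2/43) = -1. Now have (13/43).
13 ≡ 1 (mod 4), so quadratic reciprocity gives (13/43) = (43/13). Reduce: 43 ≡ 4 (mod 13). Now have (4/13).
Factor out 2: 4 = 2^2. Since 13 ≡ 5 (mod 8), (2/13) = -1, and (2/13)^2 = +1. Now have (1/13).
(1/13) = 1. Collecting the sign factors: 1.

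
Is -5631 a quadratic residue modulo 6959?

no

Reduce the numerator: -5631 ≡ 1328 (mod 6959), so (-5631/6959) = (1328/6959).
Factor out 2: 1328 = 2^4·83. Since 6959 ≡ 7 (mod 8), (2/6959) = +1, and (2/6959)^4 = +1. Now have (83/6959).
Both 83 ≡ 3 and 6959 ≡ 3 (mod 4), so reciprocity gives (83/6959) = -(6959/83). Reduce: 6959 ≡ 70 (mod 83). Now have -(70/83).
Factor out 2: 70 = 2·35. Since 83 ≡ 3 (mod 8), (2/83) = -1. Now have (35/83).
Both 35 ≡ 3 and 83 ≡ 3 (mod 4), so reciprocity gives (35/83) = -(83/35). Reduce: 83 ≡ 13 (mod 35). Now have -(13/35).
13 ≡ 1 (mod 4), so quadratic reciprocity gives (13/35) = (35/13). Reduce: 35 ≡ 9 (mod 13). Now have -(9/13).
9 ≡ 1 (mod 4), so quadratic reciprocity gives (9/13) = (13/9). Reduce: 13 ≡ 4 (mod 9). Now have -(4/9).
Factor out 2: 4 = 2^2. Since 9 ≡ 1 (mod 8), (2/9) = +1, and (2/9)^2 = +1. Now have -(1/9).
(1/9) = 1. Collecting the sign factors: -1.
The Legendre symbol is -1, so x^2 ≡ -5631 (mod 6959) has no solution.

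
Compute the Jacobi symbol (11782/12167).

1

Factor out 2: 11782 = 2·5891. Since 12167 ≡ 7 (mod 8), (2/12167) = +1. Now have (5891/12167).
Both 5891 ≡ 3 and 12167 ≡ 3 (mod 4), so reciprocity gives (5891/12167) = -(12167/5891). Reduce: 12167 ≡ 385 (mod 5891). Now have -(385/5891).
385 ≡ 1 (mod 4), so quadratic reciprocity gives (385/5891) = (5891/385). Reduce: 5891 ≡ 116 (mod 385). Now have -(116/385).
Factor out 2: 116 = 2^2·29. Since 385 ≡ 1 (mod 8), (2/385) = +1, and (2/385)^2 = +1. Now have -(29/385).
29 ≡ 1 (mod 4), so quadratic reciprocity gives (29/385) = (385/29). Reduce: 385 ≡ 8 (mod 29). Now have -(8/29).
Factor out 2: 8 = 2^3. Since 29 ≡ 5 (mod 8), (2/29) = -1, and (2/29)^3 = -1. Now have (1/29).
(1/29) = 1. Collecting the sign factors: 1.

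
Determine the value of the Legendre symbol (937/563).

-1

(937/563)
  = (374/563)    [937 ≡ 374 mod 563]
  = -(187/563)    [563 ≡ 3 mod 8 ⇒ (2/563) = -1]
  = (563/187)    [QR: both ≡ 3 mod 4, sign flips]
  = (2/187)    [563 ≡ 2 mod 187]
  = -(1/187)    [187 ≡ 3 mod 8 ⇒ (2/187) = -1]
  = -1    [(1/187) = 1]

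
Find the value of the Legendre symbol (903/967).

-1

Both 903 ≡ 3 and 967 ≡ 3 (mod 4), so reciprocity gives (903/967) = -(967/903). Reduce: 967 ≡ 64 (mod 903). Now have -(64/903).
Factor out 2: 64 = 2^6. Since 903 ≡ 7 (mod 8), (2/903) = +1, and (2/903)^6 = +1. Now have -(1/903).
(1/903) = 1. Collecting the sign factors: -1.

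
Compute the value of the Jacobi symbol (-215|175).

0

(-215|175)
  = (135|175)    [-215 ≡ 135 mod 175]
  = -(175|135)    [QR: both ≡ 3 mod 4, sign flips]
  = -(40|135)    [175 ≡ 40 mod 135]
  = -(5|135)    [135 ≡ 7 mod 8 ⇒ (2|135)^3 = +1]
  = -(135|5)    [QR: 5 ≡ 1 mod 4, sign kept]
  = -(0|5)    [135 ≡ 0 mod 5]
  = 0    [numerator 0, gcd > 1]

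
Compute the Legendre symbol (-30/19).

-1

(-30/19)
  = (8/19)    [-30 ≡ 8 mod 19]
  = -(1/19)    [19 ≡ 3 mod 8 ⇒ (2/19)^3 = -1]
  = -1    [(1/19) = 1]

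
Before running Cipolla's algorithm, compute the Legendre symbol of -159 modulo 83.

Reduce the numerator: -159 ≡ 7 (mod 83), so (-159|83) = (7|83).
Both 7 ≡ 3 and 83 ≡ 3 (mod 4), so reciprocity gives (7|83) = -(83|7). Reduce: 83 ≡ 6 (mod 7). Now have -(6|7).
Factor out 2: 6 = 2·3. Since 7 ≡ 7 (mod 8), (2|7) = +1. Now have -(3|7).
Both 3 ≡ 3 and 7 ≡ 3 (mod 4), so reciprocity gives (3|7) = -(7|3). Reduce: 7 ≡ 1 (mod 3). Now have (1|3).
(1|3) = 1. Collecting the sign factors: 1.

1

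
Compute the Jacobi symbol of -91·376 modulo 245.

0

By multiplicativity, (-91·376 / 245) = (-91 / 245)·(376 / 245).
First factor (-91 / 245):
Reduce the numerator: -91 ≡ 154 (mod 245), so (-91 / 245) = (154 / 245).
Factor out 2: 154 = 2·77. Since 245 ≡ 5 (mod 8), (2 / 245) = -1. Now have -(77 / 245).
77 ≡ 1 (mod 4), so quadratic reciprocity gives (77 / 245) = (245 / 77). Reduce: 245 ≡ 14 (mod 77). Now have -(14 / 77).
Factor out 2: 14 = 2·7. Since 77 ≡ 5 (mod 8), (2 / 77) = -1. Now have (7 / 77).
77 ≡ 1 (mod 4), so quadratic reciprocity gives (7 / 77) = (77 / 7). Reduce: 77 ≡ 0 (mod 7). Now have (0 / 7).
The numerator is now 0 with denominator 7 > 1: the symbol is 0.
Second factor (376 / 245):
Reduce the numerator: 376 ≡ 131 (mod 245), so (376 / 245) = (131 / 245).
245 ≡ 1 (mod 4), so quadratic reciprocity gives (131 / 245) = (245 / 131). Reduce: 245 ≡ 114 (mod 131). Now have (114 / 131).
Factor out 2: 114 = 2·57. Since 131 ≡ 3 (mod 8), (2 / 131) = -1. Now have -(57 / 131).
57 ≡ 1 (mod 4), so quadratic reciprocity gives (57 / 131) = (131 / 57). Reduce: 131 ≡ 17 (mod 57). Now have -(17 / 57).
17 ≡ 1 (mod 4), so quadratic reciprocity gives (17 / 57) = (57 / 17). Reduce: 57 ≡ 6 (mod 17). Now have -(6 / 17).
Factor out 2: 6 = 2·3. Since 17 ≡ 1 (mod 8), (2 / 17) = +1. Now have -(3 / 17).
17 ≡ 1 (mod 4), so quadratic reciprocity gives (3 / 17) = (17 / 3). Reduce: 17 ≡ 2 (mod 3). Now have -(2 / 3).
Factor out 2: 2 = 2. Since 3 ≡ 3 (mod 8), (2 / 3) = -1. Now have (1 / 3).
(1 / 3) = 1. Collecting the sign factors: 1.
Product: (0)·(1) = 0.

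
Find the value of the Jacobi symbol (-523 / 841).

1

Reduce the numerator: -523 ≡ 318 (mod 841), so (-523 / 841) = (318 / 841).
Factor out 2: 318 = 2·159. Since 841 ≡ 1 (mod 8), (2 / 841) = +1. Now have (159 / 841).
841 ≡ 1 (mod 4), so quadratic reciprocity gives (159 / 841) = (841 / 159). Reduce: 841 ≡ 46 (mod 159). Now have (46 / 159).
Factor out 2: 46 = 2·23. Since 159 ≡ 7 (mod 8), (2 / 159) = +1. Now have (23 / 159).
Both 23 ≡ 3 and 159 ≡ 3 (mod 4), so reciprocity gives (23 / 159) = -(159 / 23). Reduce: 159 ≡ 21 (mod 23). Now have -(21 / 23).
21 ≡ 1 (mod 4), so quadratic reciprocity gives (21 / 23) = (23 / 21). Reduce: 23 ≡ 2 (mod 21). Now have -(2 / 21).
Factor out 2: 2 = 2. Since 21 ≡ 5 (mod 8), (2 / 21) = -1. Now have (1 / 21).
(1 / 21) = 1. Collecting the sign factors: 1.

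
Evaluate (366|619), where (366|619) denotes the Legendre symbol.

1

(366|619)
  = -(183|619)    [619 ≡ 3 mod 8 ⇒ (2|619) = -1]
  = (619|183)    [QR: both ≡ 3 mod 4, sign flips]
  = (70|183)    [619 ≡ 70 mod 183]
  = (35|183)    [183 ≡ 7 mod 8 ⇒ (2|183) = +1]
  = -(183|35)    [QR: both ≡ 3 mod 4, sign flips]
  = -(8|35)    [183 ≡ 8 mod 35]
  = (1|35)    [35 ≡ 3 mod 8 ⇒ (2|35)^3 = -1]
  = 1    [(1|35) = 1]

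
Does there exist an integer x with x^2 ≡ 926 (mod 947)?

yes

Factor out 2: 926 = 2·463. Since 947 ≡ 3 (mod 8), (2/947) = -1. Now have -(463/947).
Both 463 ≡ 3 and 947 ≡ 3 (mod 4), so reciprocity gives (463/947) = -(947/463). Reduce: 947 ≡ 21 (mod 463). Now have (21/463).
21 ≡ 1 (mod 4), so quadratic reciprocity gives (21/463) = (463/21). Reduce: 463 ≡ 1 (mod 21). Now have (1/21).
(1/21) = 1. Collecting the sign factors: 1.
The Legendre symbol is 1, so x^2 ≡ 926 (mod 947) has solution.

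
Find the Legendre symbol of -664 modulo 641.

(-664/641)
  = (618/641)    [-664 ≡ 618 mod 641]
  = (309/641)    [641 ≡ 1 mod 8 ⇒ (2/641) = +1]
  = (641/309)    [QR: 309 ≡ 1 mod 4, sign kept]
  = (23/309)    [641 ≡ 23 mod 309]
  = (309/23)    [QR: 309 ≡ 1 mod 4, sign kept]
  = (10/23)    [309 ≡ 10 mod 23]
  = (5/23)    [23 ≡ 7 mod 8 ⇒ (2/23) = +1]
  = (23/5)    [QR: 5 ≡ 1 mod 4, sign kept]
  = (3/5)    [23 ≡ 3 mod 5]
  = (5/3)    [QR: 5 ≡ 1 mod 4, sign kept]
  = (2/3)    [5 ≡ 2 mod 3]
  = -(1/3)    [3 ≡ 3 mod 8 ⇒ (2/3) = -1]
  = -1    [(1/3) = 1]

-1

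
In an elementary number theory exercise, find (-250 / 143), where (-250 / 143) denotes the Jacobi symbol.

1

(-250 / 143)
  = (36 / 143)    [-250 ≡ 36 mod 143]
  = (9 / 143)    [143 ≡ 7 mod 8 ⇒ (2 / 143)^2 = +1]
  = (143 / 9)    [QR: 9 ≡ 1 mod 4, sign kept]
  = (8 / 9)    [143 ≡ 8 mod 9]
  = (1 / 9)    [9 ≡ 1 mod 8 ⇒ (2 / 9)^3 = +1]
  = 1    [(1 / 9) = 1]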